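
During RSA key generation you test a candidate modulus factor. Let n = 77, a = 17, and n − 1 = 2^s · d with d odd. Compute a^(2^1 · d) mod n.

n − 1 = 76 = 2^2 · 19, so s = 2 and d = 19.
x_0 = 17^19 mod 77 = 24.
x_1 = 24^2 mod 77 = 37.

37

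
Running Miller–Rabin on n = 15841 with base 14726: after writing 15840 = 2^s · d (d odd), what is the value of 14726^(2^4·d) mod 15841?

n − 1 = 15840 = 2^5 · 495, so s = 5 and d = 495.
x_0 = 14726^495 mod 15841 = 8154.
x_1 = 8154^2 mod 15841 = 3039.
x_2 = 3039^2 mod 15841 = 218.
x_3 = 218^2 mod 15841 = 1.
x_4 = 1^2 mod 15841 = 1.

1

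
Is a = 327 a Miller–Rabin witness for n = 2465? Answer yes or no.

n − 1 = 2464 = 2^5 · 77, so s = 5 and d = 77.
Repeated squaring mod 2465: 327^1 ≡ 327, 327^2 ≡ 934, 327^4 ≡ 2211, 327^8 ≡ 426, 327^16 ≡ 1531, 327^32 ≡ 2211, 327^64 ≡ 426.
77 = 64 + 8 + 4 + 1, so 327^77 ≡ 426·426·2211·327 ≡ 157 (mod 2465).
x_0 = 327^77 mod 2465 = 157.
x_0 is neither 1 nor 2464, so continue squaring.
x_1 = 157^2 mod 2465 = 2464.
x_1 ≡ −1, so 327 is not a witness.

no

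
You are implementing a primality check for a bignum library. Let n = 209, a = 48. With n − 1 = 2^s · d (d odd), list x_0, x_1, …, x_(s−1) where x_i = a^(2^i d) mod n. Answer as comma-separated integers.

n − 1 = 208 = 2^4 · 13, so s = 4 and d = 13.
x_0 = 48^13 mod 209 = 108.
x_1 = 108^2 mod 209 = 169.
x_2 = 169^2 mod 209 = 137.
x_3 = 137^2 mod 209 = 168.

108, 169, 137, 168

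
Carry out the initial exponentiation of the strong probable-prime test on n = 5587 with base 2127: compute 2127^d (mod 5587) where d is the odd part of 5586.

n − 1 = 5586 = 2^1 · 2793, so s = 1 and d = 2793.
By repeated squaring, 2127^2793 ≡ 1124 (mod 5587).

1124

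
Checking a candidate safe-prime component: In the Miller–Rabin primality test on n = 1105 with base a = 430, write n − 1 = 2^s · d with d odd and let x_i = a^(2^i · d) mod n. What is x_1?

1080

n − 1 = 1104 = 2^4 · 69, so s = 4 and d = 69.
By repeated squaring, 430^69 ≡ 235 (mod 1105).
x_0 = 235.
x_1 = 235^2 mod 1105 = 1080.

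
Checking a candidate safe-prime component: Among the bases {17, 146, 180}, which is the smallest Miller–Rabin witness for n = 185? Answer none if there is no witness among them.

17

n − 1 = 184 = 2^3 · 23, so s = 3 and d = 23.
Base 17: x_0 = 17^23 mod 185 = 18. x_0 is neither 1 nor 184, so continue squaring. x_1 = 18^2 mod 185 = 139. x_2 = 139^2 mod 185 = 81. Reached i = s−1 = 2 without hitting −1: 17 is a Miller–Rabin witness and 185 is composite.
Base 146: x_0 = 146^23 mod 185 = 106. x_0 is neither 1 nor 184, so continue squaring. x_1 = 106^2 mod 185 = 136. x_2 = 136^2 mod 185 = 181. Reached i = s−1 = 2 without hitting −1: 146 is a Miller–Rabin witness and 185 is composite.
Base 180: x_0 = 180^23 mod 185 = 165. x_0 is neither 1 nor 184, so continue squaring. x_1 = 165^2 mod 185 = 30. x_2 = 30^2 mod 185 = 160. Reached i = s−1 = 2 without hitting −1: 180 is a Miller–Rabin witness and 185 is composite.
The smallest witness among the given bases is 17.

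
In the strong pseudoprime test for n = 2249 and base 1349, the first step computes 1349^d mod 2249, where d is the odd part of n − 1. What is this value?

95

n − 1 = 2248 = 2^3 · 281, so s = 3 and d = 281.
By repeated squaring, 1349^281 ≡ 95 (mod 2249).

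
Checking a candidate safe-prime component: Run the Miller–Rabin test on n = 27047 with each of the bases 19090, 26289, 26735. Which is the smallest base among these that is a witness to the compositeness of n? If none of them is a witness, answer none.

19090

n − 1 = 27046 = 2^1 · 13523, so s = 1 and d = 13523.
Base 19090: x_0 = 19090^13523 mod 27047 = 17866. x_0 ∉ {1, 27046} and s = 1, so 19090 is a Miller–Rabin witness and 27047 is composite.
Base 26289: x_0 = 26289^13523 mod 27047 = 6786. x_0 ∉ {1, 27046} and s = 1, so 26289 is a Miller–Rabin witness and 27047 is composite.
Base 26735: x_0 = 26735^13523 mod 27047 = 5887. x_0 ∉ {1, 27046} and s = 1, so 26735 is a Miller–Rabin witness and 27047 is composite.
The smallest witness among the given bases is 19090.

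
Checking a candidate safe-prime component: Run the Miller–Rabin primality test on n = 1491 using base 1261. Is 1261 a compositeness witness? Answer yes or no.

no

n − 1 = 1490 = 2^1 · 745, so s = 1 and d = 745.
x_0 = 1261^745 mod 1491 = 1.
x_0 = 1, so 1261 is not a witness.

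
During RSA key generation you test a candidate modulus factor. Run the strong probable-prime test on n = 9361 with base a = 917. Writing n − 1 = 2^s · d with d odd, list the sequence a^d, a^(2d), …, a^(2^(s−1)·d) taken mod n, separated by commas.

1992, 8361, 7734, 7327

n − 1 = 9360 = 2^4 · 585, so s = 4 and d = 585.
x_0 = 917^585 mod 9361 = 1992.
x_1 = 1992^2 mod 9361 = 8361.
x_2 = 8361^2 mod 9361 = 7734.
x_3 = 7734^2 mod 9361 = 7327.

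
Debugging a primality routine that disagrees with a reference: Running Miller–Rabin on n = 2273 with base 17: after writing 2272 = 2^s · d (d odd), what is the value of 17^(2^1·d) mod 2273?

1194

n − 1 = 2272 = 2^5 · 71, so s = 5 and d = 71.
x_0 = 17^71 mod 2273 = 1293.
x_1 = 1293^2 mod 2273 = 1194.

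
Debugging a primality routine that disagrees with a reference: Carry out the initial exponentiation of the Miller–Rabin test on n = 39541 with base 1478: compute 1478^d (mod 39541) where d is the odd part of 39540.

n − 1 = 39540 = 2^2 · 9885, so s = 2 and d = 9885.
1478^9885 mod 39541 = 39540.

39540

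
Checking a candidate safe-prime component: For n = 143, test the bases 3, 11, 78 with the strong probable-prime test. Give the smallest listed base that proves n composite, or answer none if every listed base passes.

3

n − 1 = 142 = 2^1 · 71, so s = 1 and d = 71.
Base 3: x_0 = 3^71 mod 143 = 113. x_0 ∉ {1, 142} and s = 1, so 3 is a Miller–Rabin witness and 143 is composite.
Base 11: x_0 = 11^71 mod 143 = 110. x_0 ∉ {1, 142} and s = 1, so 11 is a Miller–Rabin witness and 143 is composite.
Base 78: x_0 = 78^71 mod 143 = 78. x_0 ∉ {1, 142} and s = 1, so 78 is a Miller–Rabin witness and 143 is composite.
The smallest witness among the given bases is 3.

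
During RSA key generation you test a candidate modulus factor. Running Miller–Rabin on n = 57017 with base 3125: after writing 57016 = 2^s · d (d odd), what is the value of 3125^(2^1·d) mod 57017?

53930

n − 1 = 57016 = 2^3 · 7127, so s = 3 and d = 7127.
x_0 = 3125^7127 mod 57017 = 46015.
x_1 = 46015^2 mod 57017 = 53930.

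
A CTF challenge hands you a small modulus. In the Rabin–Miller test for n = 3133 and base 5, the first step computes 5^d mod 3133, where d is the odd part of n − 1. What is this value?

1321

n − 1 = 3132 = 2^2 · 783, so s = 2 and d = 783.
5^783 mod 3133 = 1321.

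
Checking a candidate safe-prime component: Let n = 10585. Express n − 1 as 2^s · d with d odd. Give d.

Halving: 10584 → 5292 → 2646 → 1323; 1323 is odd.
So 10584 = 2^3 · 1323.

1323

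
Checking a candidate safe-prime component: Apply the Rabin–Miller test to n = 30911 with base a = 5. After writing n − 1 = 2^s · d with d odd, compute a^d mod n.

n − 1 = 30910 = 2^1 · 15455, so s = 1 and d = 15455.
5^15455 mod 30911 = 1.

1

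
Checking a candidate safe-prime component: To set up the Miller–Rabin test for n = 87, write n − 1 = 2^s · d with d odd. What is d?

43

Halving: 86 → 43; 43 is odd.
So 86 = 2^1 · 43.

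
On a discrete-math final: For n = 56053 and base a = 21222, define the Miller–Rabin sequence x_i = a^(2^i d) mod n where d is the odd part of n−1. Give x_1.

1

n − 1 = 56052 = 2^2 · 14013, so s = 2 and d = 14013.
x_0 = 21222^14013 mod 56053 = 1.
x_1 = 1^2 mod 56053 = 1.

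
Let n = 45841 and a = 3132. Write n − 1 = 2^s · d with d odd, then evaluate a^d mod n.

23706

n − 1 = 45840 = 2^4 · 2865, so s = 4 and d = 2865.
3132^2865 mod 45841 = 23706.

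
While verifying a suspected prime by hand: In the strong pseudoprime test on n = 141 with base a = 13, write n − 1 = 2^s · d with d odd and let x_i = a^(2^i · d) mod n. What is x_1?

n − 1 = 140 = 2^2 · 35, so s = 2 and d = 35.
x_0 = 13^35 mod 141 = 85.
x_1 = 85^2 mod 141 = 34.

34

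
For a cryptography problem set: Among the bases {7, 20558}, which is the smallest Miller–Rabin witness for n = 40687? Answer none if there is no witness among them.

7

n − 1 = 40686 = 2^1 · 20343, so s = 1 and d = 20343.
Base 7: x_0 = 7^20343 mod 40687 = 39505. x_0 ∉ {1, 40686} and s = 1, so 7 is a Miller–Rabin witness and 40687 is composite.
Base 20558: x_0 = 20558^20343 mod 40687 = 25987. x_0 ∉ {1, 40686} and s = 1, so 20558 is a Miller–Rabin witness and 40687 is composite.
The smallest witness among the given bases is 7.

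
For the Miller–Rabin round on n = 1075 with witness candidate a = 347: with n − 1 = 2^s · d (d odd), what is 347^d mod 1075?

512

n − 1 = 1074 = 2^1 · 537, so s = 1 and d = 537.
Repeated squaring mod 1075: 347^1 ≡ 347, 347^2 ≡ 9, 347^4 ≡ 81, 347^8 ≡ 111, 347^16 ≡ 496, 347^32 ≡ 916, 347^64 ≡ 556, 347^128 ≡ 611, 347^256 ≡ 296, 347^512 ≡ 541.
537 = 512 + 16 + 8 + 1, so 347^537 ≡ 541·496·111·347 ≡ 512 (mod 1075).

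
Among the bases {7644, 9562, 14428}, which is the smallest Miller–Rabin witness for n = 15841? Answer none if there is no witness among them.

n − 1 = 15840 = 2^5 · 495, so s = 5 and d = 495.
Base 7644: x_0 = 7644^495 mod 15841 = 63. x_0 is neither 1 nor 15840, so continue squaring. x_1 = 63^2 mod 15841 = 3969. x_2 = 3969^2 mod 15841 = 7007. x_3 = 7007^2 mod 15841 = 6790. x_4 = 6790^2 mod 15841 = 6790. Reached i = s−1 = 4 without hitting −1: 7644 is a Miller–Rabin witness and 15841 is composite.
Base 9562: x_0 = 9562^495 mod 15841 = 7007. x_0 is neither 1 nor 15840, so continue squaring. x_1 = 7007^2 mod 15841 = 6790. x_2 = 6790^2 mod 15841 = 6790. x_3 = 6790^2 mod 15841 = 6790. x_4 = 6790^2 mod 15841 = 6790. Reached i = s−1 = 4 without hitting −1: 9562 is a Miller–Rabin witness and 15841 is composite.
Base 14428: x_0 = 14428^495 mod 15841 = 8989. x_0 is neither 1 nor 15840, so continue squaring. x_1 = 8989^2 mod 15841 = 13021. x_2 = 13021^2 mod 15841 = 218. x_3 = 218^2 mod 15841 = 1. x_3 = 1 but x_2 ≠ ±1, a nontrivial square root of 1 — 14428 is a witness and 15841 is composite.
The smallest witness among the given bases is 7644.

7644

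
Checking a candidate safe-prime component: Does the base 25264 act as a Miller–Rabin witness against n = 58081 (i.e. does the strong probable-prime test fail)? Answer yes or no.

n − 1 = 58080 = 2^5 · 1815, so s = 5 and d = 1815.
Repeated squaring mod 58081: 25264^1 ≡ 25264, 25264^2 ≡ 17587, 25264^4 ≡ 21244, 25264^8 ≡ 18166, 25264^16 ≡ 45395, 25264^32 ≡ 50226, 25264^64 ≡ 19003, 25264^128 ≡ 24432, 25264^256 ≡ 24187, 25264^512 ≡ 19137, 25264^1024 ≡ 24064.
1815 = 1024 + 512 + 256 + 16 + 4 + 2 + 1, so 25264^1815 ≡ 24064·19137·24187·45395·21244·17587·25264 ≡ 33250 (mod 58081).
x_0 = 25264^1815 mod 58081 = 33250.
x_0 is neither 1 nor 58080, so continue squaring.
x_1 = 33250^2 mod 58081 = 48746.
x_2 = 48746^2 mod 58081 = 20725.
x_3 = 20725^2 mod 58081 = 16630.
x_4 = 16630^2 mod 58081 = 33259.
Reached i = s−1 = 4 without hitting −1: 25264 is a Miller–Rabin witness and 58081 is composite.

yes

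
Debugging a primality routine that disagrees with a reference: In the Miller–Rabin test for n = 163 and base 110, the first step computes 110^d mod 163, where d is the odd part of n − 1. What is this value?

n − 1 = 162 = 2^1 · 81, so s = 1 and d = 81.
Repeated squaring mod 163: 110^1 ≡ 110, 110^2 ≡ 38, 110^4 ≡ 140, 110^8 ≡ 40, 110^16 ≡ 133, 110^32 ≡ 85, 110^64 ≡ 53.
81 = 64 + 16 + 1, so 110^81 ≡ 53·133·110 ≡ 162 (mod 163).

162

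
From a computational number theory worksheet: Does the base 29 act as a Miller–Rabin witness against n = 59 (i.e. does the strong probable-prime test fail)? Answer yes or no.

no

n − 1 = 58 = 2^1 · 29, so s = 1 and d = 29.
Repeated squaring mod 59: 29^1 ≡ 29, 29^2 ≡ 15, 29^4 ≡ 48, 29^8 ≡ 3, 29^16 ≡ 9.
29 = 16 + 8 + 4 + 1, so 29^29 ≡ 9·3·48·29 ≡ 1 (mod 59).
x_0 = 29^29 mod 59 = 1.
x_0 = 1, so 29 is not a witness.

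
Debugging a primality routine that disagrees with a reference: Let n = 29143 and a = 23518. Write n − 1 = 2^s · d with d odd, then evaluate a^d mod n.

n − 1 = 29142 = 2^1 · 14571, so s = 1 and d = 14571.
Repeated squaring mod 29143: 23518^1 ≡ 23518, 23518^2 ≡ 20470, 23518^4 ≡ 2846, 23518^8 ≡ 27105, 23518^16 ≡ 15138, 23518^32 ≡ 7635, 23518^64 ≡ 7225, 23518^128 ≡ 5512, 23518^256 ≡ 15138, 23518^512 ≡ 7635, 23518^1024 ≡ 7225, 23518^2048 ≡ 5512, 23518^4096 ≡ 15138, 23518^8192 ≡ 7635.
14571 = 8192 + 4096 + 2048 + 128 + 64 + 32 + 8 + 2 + 1, so 23518^14571 ≡ 7635·15138·5512·5512·7225·7635·27105·20470·23518 ≡ 143 (mod 29143).

143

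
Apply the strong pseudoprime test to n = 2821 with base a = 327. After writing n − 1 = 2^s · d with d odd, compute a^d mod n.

1084

n − 1 = 2820 = 2^2 · 705, so s = 2 and d = 705.
327^705 mod 2821 = 1084.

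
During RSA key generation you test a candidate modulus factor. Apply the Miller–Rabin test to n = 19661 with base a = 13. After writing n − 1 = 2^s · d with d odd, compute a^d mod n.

n − 1 = 19660 = 2^2 · 4915, so s = 2 and d = 4915.
Repeated squaring mod 19661: 13^1 ≡ 13, 13^2 ≡ 169, 13^4 ≡ 8900, 13^8 ≡ 15492, 13^16 ≡ 237, 13^32 ≡ 16847, 13^64 ≡ 14874, 13^128 ≡ 10304, 13^256 ≡ 3016, 13^512 ≡ 12874, 13^1024 ≡ 17307, 13^2048 ≡ 16575, 13^4096 ≡ 7472.
4915 = 4096 + 512 + 256 + 32 + 16 + 2 + 1, so 13^4915 ≡ 7472·12874·3016·16847·237·169·13 ≡ 8255 (mod 19661).

8255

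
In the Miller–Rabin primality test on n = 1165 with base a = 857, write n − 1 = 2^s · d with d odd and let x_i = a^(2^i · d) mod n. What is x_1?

899

n − 1 = 1164 = 2^2 · 291, so s = 2 and d = 291.
x_0 = 857^291 mod 1165 = 548.
x_1 = 548^2 mod 1165 = 899.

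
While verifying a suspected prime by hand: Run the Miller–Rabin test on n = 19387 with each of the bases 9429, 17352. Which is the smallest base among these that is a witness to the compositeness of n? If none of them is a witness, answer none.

none

n − 1 = 19386 = 2^1 · 9693, so s = 1 and d = 9693.
Base 9429: x_0 = 9429^9693 mod 19387 = 1. x_0 = 1, so 9429 is not a witness.
Base 17352: x_0 = 17352^9693 mod 19387 = 19386. x_0 = 19386 ≡ −1, so 17352 is not a witness.
No listed base is a witness for 19387.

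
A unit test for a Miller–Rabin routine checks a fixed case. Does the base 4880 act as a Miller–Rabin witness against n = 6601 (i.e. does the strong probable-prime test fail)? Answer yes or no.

n − 1 = 6600 = 2^3 · 825, so s = 3 and d = 825.
Repeated squaring mod 6601: 4880^1 ≡ 4880, 4880^2 ≡ 4593, 4880^4 ≡ 5454, 4880^8 ≡ 2010, 4880^16 ≡ 288, 4880^32 ≡ 3732, 4880^64 ≡ 6315, 4880^128 ≡ 2584, 4880^256 ≡ 3445, 4880^512 ≡ 6028.
825 = 512 + 256 + 32 + 16 + 8 + 1, so 4880^825 ≡ 6028·3445·3732·288·2010·4880 ≡ 1 (mod 6601).
x_0 = 4880^825 mod 6601 = 1.
x_0 = 1, so 4880 is not a witness.

no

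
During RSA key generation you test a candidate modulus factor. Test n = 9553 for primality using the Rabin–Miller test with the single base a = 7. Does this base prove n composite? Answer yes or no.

yes

n − 1 = 9552 = 2^4 · 597, so s = 4 and d = 597.
By repeated squaring, 7^597 ≡ 3742 (mod 9553).
x_0 = 7^597 mod 9553 = 3742.
x_0 is neither 1 nor 9552, so continue squaring.
x_1 = 3742^2 mod 9553 = 7419.
x_2 = 7419^2 mod 9553 = 6728.
x_3 = 6728^2 mod 9553 = 3870.
Reached i = s−1 = 3 without hitting −1: 7 is a Miller–Rabin witness and 9553 is composite.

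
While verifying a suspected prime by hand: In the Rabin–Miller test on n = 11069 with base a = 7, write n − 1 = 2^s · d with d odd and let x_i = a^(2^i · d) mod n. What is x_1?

n − 1 = 11068 = 2^2 · 2767, so s = 2 and d = 2767.
x_0 = 7^2767 mod 11069 = 1.
x_1 = 1^2 mod 11069 = 1.

1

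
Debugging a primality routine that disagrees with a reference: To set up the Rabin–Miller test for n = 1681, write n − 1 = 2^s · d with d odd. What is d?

Halving: 1680 → 840 → 420 → 210 → 105; 105 is odd.
So 1680 = 2^4 · 105.

105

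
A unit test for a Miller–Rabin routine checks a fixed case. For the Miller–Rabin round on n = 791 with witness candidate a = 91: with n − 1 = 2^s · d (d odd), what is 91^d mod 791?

n − 1 = 790 = 2^1 · 395, so s = 1 and d = 395.
Repeated squaring mod 791: 91^1 ≡ 91, 91^2 ≡ 371, 91^4 ≡ 7, 91^8 ≡ 49, 91^16 ≡ 28, 91^32 ≡ 784, 91^64 ≡ 49, 91^128 ≡ 28, 91^256 ≡ 784.
395 = 256 + 128 + 8 + 2 + 1, so 91^395 ≡ 784·28·49·371·91 ≡ 539 (mod 791).

539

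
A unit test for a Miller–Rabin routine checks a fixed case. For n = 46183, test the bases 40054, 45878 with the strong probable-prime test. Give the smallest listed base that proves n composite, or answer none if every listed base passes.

n − 1 = 46182 = 2^1 · 23091, so s = 1 and d = 23091.
Base 40054: x_0 = 40054^23091 mod 46183 = 46182. x_0 = 46182 ≡ −1, so 40054 is not a witness.
Base 45878: x_0 = 45878^23091 mod 46183 = 46182. x_0 = 46182 ≡ −1, so 45878 is not a witness.
No listed base is a witness for 46183.

none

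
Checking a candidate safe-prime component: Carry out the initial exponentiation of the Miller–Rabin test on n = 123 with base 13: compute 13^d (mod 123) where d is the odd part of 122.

n − 1 = 122 = 2^1 · 61, so s = 1 and d = 61.
13^61 mod 123 = 28.

28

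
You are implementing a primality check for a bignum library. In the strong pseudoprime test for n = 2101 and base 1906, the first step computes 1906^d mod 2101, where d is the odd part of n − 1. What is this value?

n − 1 = 2100 = 2^2 · 525, so s = 2 and d = 525.
1906^525 mod 2101 = 2069.

2069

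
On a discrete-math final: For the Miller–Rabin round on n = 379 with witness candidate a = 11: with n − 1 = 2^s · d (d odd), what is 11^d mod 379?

378

n − 1 = 378 = 2^1 · 189, so s = 1 and d = 189.
Repeated squaring mod 379: 11^1 ≡ 11, 11^2 ≡ 121, 11^4 ≡ 239, 11^8 ≡ 271, 11^16 ≡ 294, 11^32 ≡ 24, 11^64 ≡ 197, 11^128 ≡ 151.
189 = 128 + 32 + 16 + 8 + 4 + 1, so 11^189 ≡ 151·24·294·271·239·11 ≡ 378 (mod 379).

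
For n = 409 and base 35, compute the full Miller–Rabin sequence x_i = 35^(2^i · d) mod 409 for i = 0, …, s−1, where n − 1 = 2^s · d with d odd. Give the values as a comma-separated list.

343, 266, 408

n − 1 = 408 = 2^3 · 51, so s = 3 and d = 51.
x_0 = 35^51 mod 409 = 343.
x_1 = 343^2 mod 409 = 266.
x_2 = 266^2 mod 409 = 408.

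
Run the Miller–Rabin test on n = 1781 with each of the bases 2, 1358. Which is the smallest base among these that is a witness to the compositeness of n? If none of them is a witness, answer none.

n − 1 = 1780 = 2^2 · 445, so s = 2 and d = 445.
Base 2: x_0 = 2^445 mod 1781 = 951. x_0 is neither 1 nor 1780, so continue squaring. x_1 = 951^2 mod 1781 = 1434. Reached i = s−1 = 1 without hitting −1: 2 is a Miller–Rabin witness and 1781 is composite.
Base 1358: x_0 = 1358^445 mod 1781 = 916. x_0 is neither 1 nor 1780, so continue squaring. x_1 = 916^2 mod 1781 = 205. Reached i = s−1 = 1 without hitting −1: 1358 is a Miller–Rabin witness and 1781 is composite.
The smallest witness among the given bases is 2.

2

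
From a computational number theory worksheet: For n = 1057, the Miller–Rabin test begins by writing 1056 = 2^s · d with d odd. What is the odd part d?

Halving: 1056 → 528 → 264 → 132 → 66 → 33; 33 is odd.
So 1056 = 2^5 · 33.

33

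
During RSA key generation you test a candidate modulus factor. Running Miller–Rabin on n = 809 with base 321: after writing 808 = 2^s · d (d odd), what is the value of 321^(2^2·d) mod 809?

n − 1 = 808 = 2^3 · 101, so s = 3 and d = 101.
Repeated squaring mod 809: 321^1 ≡ 321, 321^2 ≡ 298, 321^4 ≡ 623, 321^8 ≡ 618, 321^16 ≡ 76, 321^32 ≡ 113, 321^64 ≡ 634.
101 = 64 + 32 + 4 + 1, so 321^101 ≡ 634·113·623·321 ≡ 808 (mod 809).
x_0 = 808.
x_1 = 808^2 mod 809 = 1.
x_2 = 1^2 mod 809 = 1.

1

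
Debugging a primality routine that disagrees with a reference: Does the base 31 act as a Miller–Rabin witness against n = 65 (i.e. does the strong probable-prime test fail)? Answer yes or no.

yes

n − 1 = 64 = 2^6 · 1, so s = 6 and d = 1.
x_0 = 31^1 mod 65 = 31.
x_0 is neither 1 nor 64, so continue squaring.
x_1 = 31^2 mod 65 = 51.
x_2 = 51^2 mod 65 = 1.
x_2 = 1 but x_1 ≠ ±1, a nontrivial square root of 1 — 31 is a witness and 65 is composite.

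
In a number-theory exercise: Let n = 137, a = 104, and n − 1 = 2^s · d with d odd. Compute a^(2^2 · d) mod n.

136

n − 1 = 136 = 2^3 · 17, so s = 3 and d = 17.
x_0 = 104^17 mod 137 = 41.
x_1 = 41^2 mod 137 = 37.
x_2 = 37^2 mod 137 = 136.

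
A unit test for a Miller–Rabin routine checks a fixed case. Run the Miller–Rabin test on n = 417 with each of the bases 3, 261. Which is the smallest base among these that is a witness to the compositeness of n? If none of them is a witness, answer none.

n − 1 = 416 = 2^5 · 13, so s = 5 and d = 13.
Base 3: x_0 = 3^13 mod 417 = 132. x_0 is neither 1 nor 416, so continue squaring. x_1 = 132^2 mod 417 = 327. x_2 = 327^2 mod 417 = 177. x_3 = 177^2 mod 417 = 54. x_4 = 54^2 mod 417 = 414. Reached i = s−1 = 4 without hitting −1: 3 is a Miller–Rabin witness and 417 is composite.
Base 261: x_0 = 261^13 mod 417 = 315. x_0 is neither 1 nor 416, so continue squaring. x_1 = 315^2 mod 417 = 396. x_2 = 396^2 mod 417 = 24. x_3 = 24^2 mod 417 = 159. x_4 = 159^2 mod 417 = 261. Reached i = s−1 = 4 without hitting −1: 261 is a Miller–Rabin witness and 417 is composite.
The smallest witness among the given bases is 3.

3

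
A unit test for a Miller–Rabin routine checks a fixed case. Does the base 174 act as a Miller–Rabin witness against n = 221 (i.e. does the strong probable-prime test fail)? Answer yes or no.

n − 1 = 220 = 2^2 · 55, so s = 2 and d = 55.
By repeated squaring, 174^55 ≡ 47 (mod 221).
x_0 = 174^55 mod 221 = 47.
x_0 is neither 1 nor 220, so continue squaring.
x_1 = 47^2 mod 221 = 220.
x_1 ≡ −1, so 174 is not a witness.

no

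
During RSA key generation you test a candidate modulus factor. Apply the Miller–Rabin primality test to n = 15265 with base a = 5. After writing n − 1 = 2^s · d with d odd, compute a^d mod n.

6415

n − 1 = 15264 = 2^5 · 477, so s = 5 and d = 477.
Repeated squaring mod 15265: 5^1 ≡ 5, 5^2 ≡ 25, 5^4 ≡ 625, 5^8 ≡ 9000, 5^16 ≡ 3910, 5^32 ≡ 7835, 5^64 ≡ 6660, 5^128 ≡ 10775, 5^256 ≡ 10300.
477 = 256 + 128 + 64 + 16 + 8 + 4 + 1, so 5^477 ≡ 10300·10775·6660·3910·9000·625·5 ≡ 6415 (mod 15265).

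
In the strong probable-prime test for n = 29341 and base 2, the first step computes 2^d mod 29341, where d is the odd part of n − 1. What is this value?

26424

n − 1 = 29340 = 2^2 · 7335, so s = 2 and d = 7335.
2^7335 mod 29341 = 26424.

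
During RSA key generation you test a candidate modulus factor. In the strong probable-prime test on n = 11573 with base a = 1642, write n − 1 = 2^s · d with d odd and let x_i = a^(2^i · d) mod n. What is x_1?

7317

n − 1 = 11572 = 2^2 · 2893, so s = 2 and d = 2893.
x_0 = 1642^2893 mod 11573 = 8096.
x_1 = 8096^2 mod 11573 = 7317.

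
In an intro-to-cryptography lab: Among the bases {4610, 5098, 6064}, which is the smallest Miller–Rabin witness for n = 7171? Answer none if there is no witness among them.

n − 1 = 7170 = 2^1 · 3585, so s = 1 and d = 3585.
Base 4610: x_0 = 4610^3585 mod 7171 = 7170. x_0 = 7170 ≡ −1, so 4610 is not a witness.
Base 5098: x_0 = 5098^3585 mod 7171 = 2557. x_0 ∉ {1, 7170} and s = 1, so 5098 is a Miller–Rabin witness and 7171 is composite.
Base 6064: x_0 = 6064^3585 mod 7171 = 6268. x_0 ∉ {1, 7170} and s = 1, so 6064 is a Miller–Rabin witness and 7171 is composite.
The smallest witness among the given bases is 5098.

5098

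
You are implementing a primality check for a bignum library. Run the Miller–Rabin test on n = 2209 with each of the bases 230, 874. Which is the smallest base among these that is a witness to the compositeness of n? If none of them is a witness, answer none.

n − 1 = 2208 = 2^5 · 69, so s = 5 and d = 69.
Base 230: x_0 = 230^69 mod 2209 = 1. x_0 = 1, so 230 is not a witness.
Base 874: x_0 = 874^69 mod 2209 = 1. x_0 = 1, so 874 is not a witness.
No listed base is a witness for 2209.

none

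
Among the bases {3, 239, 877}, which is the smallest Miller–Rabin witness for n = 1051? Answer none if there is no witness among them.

none

n − 1 = 1050 = 2^1 · 525, so s = 1 and d = 525.
Base 3: x_0 = 3^525 mod 1051 = 1050. x_0 = 1050 ≡ −1, so 3 is not a witness.
Base 239: x_0 = 239^525 mod 1051 = 1. x_0 = 1, so 239 is not a witness.
Base 877: x_0 = 877^525 mod 1051 = 1050. x_0 = 1050 ≡ −1, so 877 is not a witness.
No listed base is a witness for 1051.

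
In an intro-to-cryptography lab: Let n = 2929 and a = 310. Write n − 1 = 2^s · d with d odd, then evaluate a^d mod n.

2891

n − 1 = 2928 = 2^4 · 183, so s = 4 and d = 183.
By repeated squaring, 310^183 ≡ 2891 (mod 2929).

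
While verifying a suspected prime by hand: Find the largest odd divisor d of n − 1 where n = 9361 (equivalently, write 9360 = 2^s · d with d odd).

Halving: 9360 → 4680 → 2340 → 1170 → 585; 585 is odd.
So 9360 = 2^4 · 585.

585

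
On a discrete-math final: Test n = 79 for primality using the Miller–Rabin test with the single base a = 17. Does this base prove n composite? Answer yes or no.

n − 1 = 78 = 2^1 · 39, so s = 1 and d = 39.
x_0 = 17^39 mod 79 = 78.
x_0 = 78 ≡ −1, so 17 is not a witness.

no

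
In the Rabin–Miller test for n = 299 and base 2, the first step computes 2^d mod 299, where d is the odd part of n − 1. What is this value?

n − 1 = 298 = 2^1 · 149, so s = 1 and d = 149.
2^149 mod 299 = 110.

110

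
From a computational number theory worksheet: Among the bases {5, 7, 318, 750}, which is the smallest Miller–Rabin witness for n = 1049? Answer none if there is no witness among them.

none

n − 1 = 1048 = 2^3 · 131, so s = 3 and d = 131.
Base 5: x_0 = 5^131 mod 1049 = 623. x_0 is neither 1 nor 1048, so continue squaring. x_1 = 623^2 mod 1049 = 1048. x_1 ≡ −1, so 5 is not a witness.
Base 7: x_0 = 7^131 mod 1049 = 223. x_0 is neither 1 nor 1048, so continue squaring. x_1 = 223^2 mod 1049 = 426. x_2 = 426^2 mod 1049 = 1048. x_2 ≡ −1, so 7 is not a witness.
Base 318: x_0 = 318^131 mod 1049 = 588. x_0 is neither 1 nor 1048, so continue squaring. x_1 = 588^2 mod 1049 = 623. x_2 = 623^2 mod 1049 = 1048. x_2 ≡ −1, so 318 is not a witness.
Base 750: x_0 = 750^131 mod 1049 = 826. x_0 is neither 1 nor 1048, so continue squaring. x_1 = 826^2 mod 1049 = 426. x_2 = 426^2 mod 1049 = 1048. x_2 ≡ −1, so 750 is not a witness.
No listed base is a witness for 1049.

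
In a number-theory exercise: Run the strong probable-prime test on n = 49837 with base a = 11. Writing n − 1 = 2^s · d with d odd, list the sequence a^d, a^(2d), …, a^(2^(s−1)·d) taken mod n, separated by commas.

n − 1 = 49836 = 2^2 · 12459, so s = 2 and d = 12459.
x_0 = 11^12459 mod 49837 = 47691.
x_1 = 47691^2 mod 49837 = 20312.

47691, 20312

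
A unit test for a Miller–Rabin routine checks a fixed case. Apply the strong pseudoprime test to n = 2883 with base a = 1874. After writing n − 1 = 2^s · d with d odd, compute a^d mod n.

2618

n − 1 = 2882 = 2^1 · 1441, so s = 1 and d = 1441.
Repeated squaring mod 2883: 1874^1 ≡ 1874, 1874^2 ≡ 382, 1874^4 ≡ 1774, 1874^8 ≡ 1723, 1874^16 ≡ 2122, 1874^32 ≡ 2521, 1874^64 ≡ 1309, 1874^128 ≡ 979, 1874^256 ≡ 1285, 1874^512 ≡ 2149, 1874^1024 ≡ 2518.
1441 = 1024 + 256 + 128 + 32 + 1, so 1874^1441 ≡ 2518·1285·979·2521·1874 ≡ 2618 (mod 2883).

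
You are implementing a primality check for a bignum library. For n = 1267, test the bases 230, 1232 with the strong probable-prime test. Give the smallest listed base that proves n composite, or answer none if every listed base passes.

1232

n − 1 = 1266 = 2^1 · 633, so s = 1 and d = 633.
Base 230: x_0 = 230^633 mod 1267 = 1266. x_0 = 1266 ≡ −1, so 230 is not a witness.
Base 1232: x_0 = 1232^633 mod 1267 = 1064. x_0 ∉ {1, 1266} and s = 1, so 1232 is a Miller–Rabin witness and 1267 is composite.
The smallest witness among the given bases is 1232.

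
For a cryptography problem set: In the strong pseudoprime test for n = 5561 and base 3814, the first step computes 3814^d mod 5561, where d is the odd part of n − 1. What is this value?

n − 1 = 5560 = 2^3 · 695, so s = 3 and d = 695.
3814^695 mod 5561 = 5452.

5452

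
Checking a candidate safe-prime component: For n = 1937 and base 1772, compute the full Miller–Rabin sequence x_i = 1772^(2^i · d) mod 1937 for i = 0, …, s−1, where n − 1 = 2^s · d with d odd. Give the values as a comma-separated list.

1395, 1277, 1712, 263

n − 1 = 1936 = 2^4 · 121, so s = 4 and d = 121.
x_0 = 1772^121 mod 1937 = 1395.
x_1 = 1395^2 mod 1937 = 1277.
x_2 = 1277^2 mod 1937 = 1712.
x_3 = 1712^2 mod 1937 = 263.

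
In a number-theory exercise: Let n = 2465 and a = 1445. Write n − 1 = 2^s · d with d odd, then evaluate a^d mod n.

1190

n − 1 = 2464 = 2^5 · 77, so s = 5 and d = 77.
1445^77 mod 2465 = 1190.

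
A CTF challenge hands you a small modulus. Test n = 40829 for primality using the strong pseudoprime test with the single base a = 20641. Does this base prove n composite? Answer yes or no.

no

n − 1 = 40828 = 2^2 · 10207, so s = 2 and d = 10207.
x_0 = 20641^10207 mod 40829 = 40828.
x_0 = 40828 ≡ −1, so 20641 is not a witness.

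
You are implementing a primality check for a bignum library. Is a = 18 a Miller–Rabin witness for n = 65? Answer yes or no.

n − 1 = 64 = 2^6 · 1, so s = 6 and d = 1.
x_0 = 18^1 mod 65 = 18.
x_0 is neither 1 nor 64, so continue squaring.
x_1 = 18^2 mod 65 = 64.
x_1 ≡ −1, so 18 is not a witness.

no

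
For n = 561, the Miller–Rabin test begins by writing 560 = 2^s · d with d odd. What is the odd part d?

Halving: 560 → 280 → 140 → 70 → 35; 35 is odd.
So 560 = 2^4 · 35.

35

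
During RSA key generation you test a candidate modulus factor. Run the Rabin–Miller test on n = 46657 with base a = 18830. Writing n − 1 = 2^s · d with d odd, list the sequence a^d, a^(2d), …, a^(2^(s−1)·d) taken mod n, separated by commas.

n − 1 = 46656 = 2^6 · 729, so s = 6 and d = 729.
x_0 = 18830^729 mod 46657 = 4256.
x_1 = 4256^2 mod 46657 = 10620.
x_2 = 10620^2 mod 46657 = 14431.
x_3 = 14431^2 mod 46657 = 23570.
x_4 = 23570^2 mod 46657 = 1.
x_5 = 1^2 mod 46657 = 1.

4256, 10620, 14431, 23570, 1, 1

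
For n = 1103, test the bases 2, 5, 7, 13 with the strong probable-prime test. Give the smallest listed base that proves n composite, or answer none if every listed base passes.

none

n − 1 = 1102 = 2^1 · 551, so s = 1 and d = 551.
Base 2: x_0 = 2^551 mod 1103 = 1. x_0 = 1, so 2 is not a witness.
Base 5: x_0 = 5^551 mod 1103 = 1102. x_0 = 1102 ≡ −1, so 5 is not a witness.
Base 7: x_0 = 7^551 mod 1103 = 1102. x_0 = 1102 ≡ −1, so 7 is not a witness.
Base 13: x_0 = 13^551 mod 1103 = 1102. x_0 = 1102 ≡ −1, so 13 is not a witness.
No listed base is a witness for 1103.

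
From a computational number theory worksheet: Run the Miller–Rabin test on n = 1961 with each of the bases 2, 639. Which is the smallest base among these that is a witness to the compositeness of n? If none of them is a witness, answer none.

n − 1 = 1960 = 2^3 · 245, so s = 3 and d = 245.
Base 2: x_0 = 2^245 mod 1961 = 1874. x_0 is neither 1 nor 1960, so continue squaring. x_1 = 1874^2 mod 1961 = 1686. x_2 = 1686^2 mod 1961 = 1107. Reached i = s−1 = 2 without hitting −1: 2 is a Miller–Rabin witness and 1961 is composite.
Base 639: x_0 = 639^245 mod 1961 = 1728. x_0 is neither 1 nor 1960, so continue squaring. x_1 = 1728^2 mod 1961 = 1342. x_2 = 1342^2 mod 1961 = 766. Reached i = s−1 = 2 without hitting −1: 639 is a Miller–Rabin witness and 1961 is composite.
The smallest witness among the given bases is 2.

2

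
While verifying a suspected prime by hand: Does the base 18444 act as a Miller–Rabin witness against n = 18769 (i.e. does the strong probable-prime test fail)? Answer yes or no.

yes

n − 1 = 18768 = 2^4 · 1173, so s = 4 and d = 1173.
x_0 = 18444^1173 mod 18769 = 11001.
x_0 is neither 1 nor 18768, so continue squaring.
x_1 = 11001^2 mod 18769 = 18258.
x_2 = 18258^2 mod 18769 = 17124.
x_3 = 17124^2 mod 18769 = 3289.
Reached i = s−1 = 3 without hitting −1: 18444 is a Miller–Rabin witness and 18769 is composite.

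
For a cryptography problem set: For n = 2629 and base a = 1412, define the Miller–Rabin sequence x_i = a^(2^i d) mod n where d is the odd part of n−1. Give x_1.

553

n − 1 = 2628 = 2^2 · 657, so s = 2 and d = 657.
Repeated squaring mod 2629: 1412^1 ≡ 1412, 1412^2 ≡ 962, 1412^4 ≡ 36, 1412^8 ≡ 1296, 1412^16 ≡ 2314, 1412^32 ≡ 1952, 1412^64 ≡ 883, 1412^128 ≡ 1505, 1412^256 ≡ 1456, 1412^512 ≡ 962.
657 = 512 + 128 + 16 + 1, so 1412^657 ≡ 962·1505·2314·1412 ≡ 291 (mod 2629).
x_0 = 291.
x_1 = 291^2 mod 2629 = 553.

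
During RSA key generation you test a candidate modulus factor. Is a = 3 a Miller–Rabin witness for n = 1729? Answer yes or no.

yes

n − 1 = 1728 = 2^6 · 27, so s = 6 and d = 27.
Repeated squaring mod 1729: 3^1 ≡ 3, 3^2 ≡ 9, 3^4 ≡ 81, 3^8 ≡ 1374, 3^16 ≡ 1537.
27 = 16 + 8 + 2 + 1, so 3^27 ≡ 1537·1374·9·3 ≡ 664 (mod 1729).
x_0 = 3^27 mod 1729 = 664.
x_0 is neither 1 nor 1728, so continue squaring.
x_1 = 664^2 mod 1729 = 1.
x_1 = 1 but x_0 ≠ ±1, a nontrivial square root of 1 — 3 is a witness and 1729 is composite.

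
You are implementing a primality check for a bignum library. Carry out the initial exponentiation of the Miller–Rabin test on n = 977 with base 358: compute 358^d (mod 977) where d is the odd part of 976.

n − 1 = 976 = 2^4 · 61, so s = 4 and d = 61.
Repeated squaring mod 977: 358^1 ≡ 358, 358^2 ≡ 177, 358^4 ≡ 65, 358^8 ≡ 317, 358^16 ≡ 835, 358^32 ≡ 624.
61 = 32 + 16 + 8 + 4 + 1, so 358^61 ≡ 624·835·317·65·358 ≡ 439 (mod 977).

439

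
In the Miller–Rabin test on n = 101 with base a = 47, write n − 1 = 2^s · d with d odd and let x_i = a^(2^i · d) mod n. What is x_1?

n − 1 = 100 = 2^2 · 25, so s = 2 and d = 25.
x_0 = 47^25 mod 101 = 100.
x_1 = 100^2 mod 101 = 1.

1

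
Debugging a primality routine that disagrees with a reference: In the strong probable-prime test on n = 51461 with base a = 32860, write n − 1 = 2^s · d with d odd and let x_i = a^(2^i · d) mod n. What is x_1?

n − 1 = 51460 = 2^2 · 12865, so s = 2 and d = 12865.
x_0 = 32860^12865 mod 51461 = 3248.
x_1 = 3248^2 mod 51461 = 51460.

51460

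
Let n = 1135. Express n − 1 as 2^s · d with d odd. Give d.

567

Halving: 1134 → 567; 567 is odd.
So 1134 = 2^1 · 567.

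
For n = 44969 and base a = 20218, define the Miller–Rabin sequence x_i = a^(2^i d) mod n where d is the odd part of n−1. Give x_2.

n − 1 = 44968 = 2^3 · 5621, so s = 3 and d = 5621.
Repeated squaring mod 44969: 20218^1 ≡ 20218, 20218^2 ≡ 44283, 20218^4 ≡ 20906, 20218^8 ≡ 7125, 20218^16 ≡ 40593, 20218^32 ≡ 37551, 20218^64 ≡ 29637, 20218^128 ≡ 17261, 20218^256 ≡ 22496, 20218^512 ≡ 33859, 20218^1024 ≡ 37164, 20218^2048 ≡ 29999, 20218^4096 ≡ 20373.
5621 = 4096 + 1024 + 256 + 128 + 64 + 32 + 16 + 4 + 1, so 20218^5621 ≡ 20373·37164·22496·17261·29637·37551·40593·20906·20218 ≡ 26629 (mod 44969).
x_0 = 26629.
x_1 = 26629^2 mod 44969 = 32449.
x_2 = 32449^2 mod 44969 = 33435.

33435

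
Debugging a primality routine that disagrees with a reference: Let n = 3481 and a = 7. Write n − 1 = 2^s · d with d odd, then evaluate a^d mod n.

n − 1 = 3480 = 2^3 · 435, so s = 3 and d = 435.
Repeated squaring mod 3481: 7^1 ≡ 7, 7^2 ≡ 49, 7^4 ≡ 2401, 7^8 ≡ 265, 7^16 ≡ 605, 7^32 ≡ 520, 7^64 ≡ 2363, 7^128 ≡ 245, 7^256 ≡ 848.
435 = 256 + 128 + 32 + 16 + 2 + 1, so 7^435 ≡ 848·245·520·605·49·7 ≡ 709 (mod 3481).

709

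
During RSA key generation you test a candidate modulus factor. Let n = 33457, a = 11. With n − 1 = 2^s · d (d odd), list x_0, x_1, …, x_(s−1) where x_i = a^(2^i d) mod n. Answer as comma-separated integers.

2919, 22483, 16933, 33456

n − 1 = 33456 = 2^4 · 2091, so s = 4 and d = 2091.
x_0 = 11^2091 mod 33457 = 2919.
x_1 = 2919^2 mod 33457 = 22483.
x_2 = 22483^2 mod 33457 = 16933.
x_3 = 16933^2 mod 33457 = 33456.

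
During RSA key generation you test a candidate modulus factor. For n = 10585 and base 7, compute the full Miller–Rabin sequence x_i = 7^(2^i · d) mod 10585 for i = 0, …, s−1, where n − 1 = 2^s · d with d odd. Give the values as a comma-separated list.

5453, 1944, 291

n − 1 = 10584 = 2^3 · 1323, so s = 3 and d = 1323.
x_0 = 7^1323 mod 10585 = 5453.
x_1 = 5453^2 mod 10585 = 1944.
x_2 = 1944^2 mod 10585 = 291.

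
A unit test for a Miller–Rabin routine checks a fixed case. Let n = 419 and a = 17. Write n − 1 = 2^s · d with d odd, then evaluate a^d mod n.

n − 1 = 418 = 2^1 · 209, so s = 1 and d = 209.
Repeated squaring mod 419: 17^1 ≡ 17, 17^2 ≡ 289, 17^4 ≡ 140, 17^8 ≡ 326, 17^16 ≡ 269, 17^32 ≡ 293, 17^64 ≡ 373, 17^128 ≡ 21.
209 = 128 + 64 + 16 + 1, so 17^209 ≡ 21·373·269·17 ≡ 418 (mod 419).

418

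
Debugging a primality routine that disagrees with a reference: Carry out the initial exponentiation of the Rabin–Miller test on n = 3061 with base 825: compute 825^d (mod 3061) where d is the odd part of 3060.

n − 1 = 3060 = 2^2 · 765, so s = 2 and d = 765.
By repeated squaring, 825^765 ≡ 3060 (mod 3061).

3060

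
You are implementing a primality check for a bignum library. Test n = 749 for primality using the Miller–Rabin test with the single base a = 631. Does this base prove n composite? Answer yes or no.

n − 1 = 748 = 2^2 · 187, so s = 2 and d = 187.
By repeated squaring, 631^187 ≡ 379 (mod 749).
x_0 = 631^187 mod 749 = 379.
x_0 is neither 1 nor 748, so continue squaring.
x_1 = 379^2 mod 749 = 582.
Reached i = s−1 = 1 without hitting −1: 631 is a Miller–Rabin witness and 749 is composite.

yes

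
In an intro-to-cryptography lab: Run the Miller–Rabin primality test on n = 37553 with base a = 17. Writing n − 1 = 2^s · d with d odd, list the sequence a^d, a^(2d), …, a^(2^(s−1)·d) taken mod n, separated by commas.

19992, 3485, 15606, 16031

n − 1 = 37552 = 2^4 · 2347, so s = 4 and d = 2347.
x_0 = 17^2347 mod 37553 = 19992.
x_1 = 19992^2 mod 37553 = 3485.
x_2 = 3485^2 mod 37553 = 15606.
x_3 = 15606^2 mod 37553 = 16031.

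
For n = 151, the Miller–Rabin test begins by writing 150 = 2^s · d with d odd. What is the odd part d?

75

Halving: 150 → 75; 75 is odd.
So 150 = 2^1 · 75.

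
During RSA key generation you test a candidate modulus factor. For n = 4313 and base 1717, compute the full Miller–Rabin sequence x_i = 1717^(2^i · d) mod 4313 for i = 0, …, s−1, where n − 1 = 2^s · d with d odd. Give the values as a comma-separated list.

n − 1 = 4312 = 2^3 · 539, so s = 3 and d = 539.
x_0 = 1717^539 mod 4313 = 1645.
x_1 = 1645^2 mod 4313 = 1774.
x_2 = 1774^2 mod 4313 = 2899.

1645, 1774, 2899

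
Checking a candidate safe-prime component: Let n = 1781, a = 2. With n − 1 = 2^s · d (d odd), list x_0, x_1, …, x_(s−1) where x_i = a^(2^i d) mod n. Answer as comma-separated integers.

n − 1 = 1780 = 2^2 · 445, so s = 2 and d = 445.
x_0 = 2^445 mod 1781 = 951.
x_1 = 951^2 mod 1781 = 1434.

951, 1434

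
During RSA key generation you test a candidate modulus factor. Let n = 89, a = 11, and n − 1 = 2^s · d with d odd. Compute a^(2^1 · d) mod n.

n − 1 = 88 = 2^3 · 11, so s = 3 and d = 11.
x_0 = 11^11 mod 89 = 88.
x_1 = 88^2 mod 89 = 1.

1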